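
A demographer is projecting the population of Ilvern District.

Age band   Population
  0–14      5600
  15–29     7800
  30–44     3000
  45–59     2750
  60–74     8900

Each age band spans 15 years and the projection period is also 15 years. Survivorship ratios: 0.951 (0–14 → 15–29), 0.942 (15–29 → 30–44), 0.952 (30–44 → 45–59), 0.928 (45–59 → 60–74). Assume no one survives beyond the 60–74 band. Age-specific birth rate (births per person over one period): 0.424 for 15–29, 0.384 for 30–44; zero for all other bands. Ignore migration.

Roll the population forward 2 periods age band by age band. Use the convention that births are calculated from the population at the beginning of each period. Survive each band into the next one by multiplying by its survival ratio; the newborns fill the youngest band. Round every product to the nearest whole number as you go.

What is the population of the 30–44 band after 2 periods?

5017

Call the groups 1 to 5, youngest first.
Period 1.
Births: 7800 × 0.424 = 3307  |  3000 × 0.384 = 1152 — total 4459
Group 2: 5600 × 0.951 = 5326
Group 3: 7800 × 0.942 = 7348
Group 4: 3000 × 0.952 = 2856
Group 5: 2750 × 0.928 = 2552
Population now: 0–14=4459, 15–29=5326, 30–44=7348, 45–59=2856, 60–74=2552
Period 2.
Births: 5326 × 0.424 = 2258  |  7348 × 0.384 = 2822 — total 5080
Group 2: 4459 × 0.951 = 4241
Group 3: 5326 × 0.942 = 5017
Group 4: 7348 × 0.952 = 6995
Group 5: 2856 × 0.928 = 2650
Population now: 0–14=5080, 15–29=4241, 30–44=5017, 45–59=6995, 60–74=2650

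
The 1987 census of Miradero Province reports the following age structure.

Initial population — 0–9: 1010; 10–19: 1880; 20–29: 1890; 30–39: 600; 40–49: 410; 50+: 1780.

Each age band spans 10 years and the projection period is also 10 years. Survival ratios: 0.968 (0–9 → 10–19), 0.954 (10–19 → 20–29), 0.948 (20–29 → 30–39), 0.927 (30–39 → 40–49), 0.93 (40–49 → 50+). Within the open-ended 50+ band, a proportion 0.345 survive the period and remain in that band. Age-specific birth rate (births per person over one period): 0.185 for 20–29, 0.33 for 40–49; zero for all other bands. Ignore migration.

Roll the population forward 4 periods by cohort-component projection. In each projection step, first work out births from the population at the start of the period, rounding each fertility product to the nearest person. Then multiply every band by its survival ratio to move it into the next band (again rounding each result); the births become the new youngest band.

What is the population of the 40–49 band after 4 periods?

819

[period 1]
Births: 1890 * 0.185 = 350  |  410 * 0.33 = 135 → 485
10–19: 1010 * 0.968 = 978
20–29: 1880 * 0.954 = 1794
30–39: 1890 * 0.948 = 1792
40–49: 600 * 0.927 = 556
50+: 410 * 0.93 + 1780 * 0.345 = 381 + 614 = 995
→ [485, 978, 1794, 1792, 556, 995]
[period 2]
Births: 1794 * 0.185 = 332  |  556 * 0.33 = 183 → 515
10–19: 485 * 0.968 = 469
20–29: 978 * 0.954 = 933
30–39: 1794 * 0.948 = 1701
40–49: 1792 * 0.927 = 1661
50+: 556 * 0.93 + 995 * 0.345 = 517 + 343 = 860
→ [515, 469, 933, 1701, 1661, 860]
[period 3]
Births: 933 * 0.185 = 173  |  1661 * 0.33 = 548 → 721
10–19: 515 * 0.968 = 499
20–29: 469 * 0.954 = 447
30–39: 933 * 0.948 = 884
40–49: 1701 * 0.927 = 1577
50+: 1661 * 0.93 + 860 * 0.345 = 1545 + 297 = 1842
→ [721, 499, 447, 884, 1577, 1842]
[period 4]
Births: 447 * 0.185 = 83  |  1577 * 0.33 = 520 → 603
10–19: 721 * 0.968 = 698
20–29: 499 * 0.954 = 476
30–39: 447 * 0.948 = 424
40–49: 884 * 0.927 = 819
50+: 1577 * 0.93 + 1842 * 0.345 = 1467 + 635 = 2102
→ [603, 698, 476, 424, 819, 2102]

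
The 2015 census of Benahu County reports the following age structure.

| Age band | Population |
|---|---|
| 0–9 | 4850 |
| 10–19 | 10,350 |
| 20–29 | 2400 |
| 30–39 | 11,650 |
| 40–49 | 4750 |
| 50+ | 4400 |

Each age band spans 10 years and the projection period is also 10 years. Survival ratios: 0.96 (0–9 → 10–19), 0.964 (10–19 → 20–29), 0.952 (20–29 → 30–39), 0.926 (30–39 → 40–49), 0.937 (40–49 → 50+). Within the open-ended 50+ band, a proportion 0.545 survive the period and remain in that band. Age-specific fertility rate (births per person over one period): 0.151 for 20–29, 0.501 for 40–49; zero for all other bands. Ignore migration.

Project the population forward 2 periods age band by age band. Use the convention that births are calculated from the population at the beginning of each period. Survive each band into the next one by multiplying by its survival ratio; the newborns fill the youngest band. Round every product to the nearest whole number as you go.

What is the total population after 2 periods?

39487

Numbering the bands 1..6 from youngest to oldest:
[period 1]
Births: 2400 * 0.151 = 362 ; 4750 * 0.501 = 2380 → 2742
Band 2: 4850 * 0.96 = 4656
Band 3: 10350 * 0.964 = 9977
Band 4: 2400 * 0.952 = 2285
Band 5: 11650 * 0.926 = 10788
Band 6: 4750 * 0.937 + 4400 * 0.545 = 4451 + 2398 = 6849
End of period: [2742, 4656, 9977, 2285, 10788, 6849]
[period 2]
Births: 9977 * 0.151 = 1507 ; 10788 * 0.501 = 5405 → 6912
Band 2: 2742 * 0.96 = 2632
Band 3: 4656 * 0.964 = 4488
Band 4: 9977 * 0.952 = 9498
Band 5: 2285 * 0.926 = 2116
Band 6: 10788 * 0.937 + 6849 * 0.545 = 10108 + 3733 = 13841
End of period: [6912, 2632, 4488, 9498, 2116, 13841]
Total after period 2: 6912 + 2632 + 4488 + 9498 + 2116 + 13841 = 39487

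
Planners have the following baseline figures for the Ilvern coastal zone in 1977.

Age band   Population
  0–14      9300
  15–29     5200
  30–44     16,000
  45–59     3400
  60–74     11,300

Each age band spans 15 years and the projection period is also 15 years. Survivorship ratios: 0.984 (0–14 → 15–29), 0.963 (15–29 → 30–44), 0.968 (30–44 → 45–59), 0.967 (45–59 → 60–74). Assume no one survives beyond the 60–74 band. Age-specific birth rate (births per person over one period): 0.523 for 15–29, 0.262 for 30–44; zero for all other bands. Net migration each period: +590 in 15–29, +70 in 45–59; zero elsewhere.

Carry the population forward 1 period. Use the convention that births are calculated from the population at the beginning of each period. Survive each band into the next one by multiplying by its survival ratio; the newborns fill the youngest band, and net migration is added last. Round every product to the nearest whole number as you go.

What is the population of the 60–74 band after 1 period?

— Period 1 —
Births: 5200 × 0.523 = 2720 ; 16000 × 0.262 = 4192 → 6912
15–29: 9300 × 0.984 = 9151
30–44: 5200 × 0.963 = 5008
45–59: 16000 × 0.968 = 15488
60–74: 3400 × 0.967 = 3288
Net migration: 15–29 + 590 → 9741; 45–59 + 70 → 15558
Giving 6912 / 9741 / 5008 / 15558 / 3288.

3288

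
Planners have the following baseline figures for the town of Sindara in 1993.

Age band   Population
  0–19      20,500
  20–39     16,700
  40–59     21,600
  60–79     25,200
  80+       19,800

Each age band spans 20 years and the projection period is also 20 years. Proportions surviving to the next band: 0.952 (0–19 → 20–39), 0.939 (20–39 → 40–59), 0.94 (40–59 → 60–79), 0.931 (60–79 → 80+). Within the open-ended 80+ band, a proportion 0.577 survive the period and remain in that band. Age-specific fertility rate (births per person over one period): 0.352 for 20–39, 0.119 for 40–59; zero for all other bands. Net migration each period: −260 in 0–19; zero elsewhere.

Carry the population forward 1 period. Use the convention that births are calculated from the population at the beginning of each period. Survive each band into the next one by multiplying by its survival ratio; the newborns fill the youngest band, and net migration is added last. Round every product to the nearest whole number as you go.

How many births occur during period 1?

8448

(Bands numbered youngest = 1 to oldest = 5.)
— Period 1 —
Births: 16700 × 0.352 = 5878  |  21600 × 0.119 = 2570 → total 8448
Band 2: 20500 × 0.952 = 19516
Band 3: 16700 × 0.939 = 15681
Band 4: 21600 × 0.94 = 20304
Band 5: 25200 × 0.931 + 19800 × 0.577 = 23461 + 11425 = 34886
Net migration: Band 1 − 260 → 8188
Population now: 0–19=8188, 20–39=19516, 40–59=15681, 60–79=20304, 80+=34886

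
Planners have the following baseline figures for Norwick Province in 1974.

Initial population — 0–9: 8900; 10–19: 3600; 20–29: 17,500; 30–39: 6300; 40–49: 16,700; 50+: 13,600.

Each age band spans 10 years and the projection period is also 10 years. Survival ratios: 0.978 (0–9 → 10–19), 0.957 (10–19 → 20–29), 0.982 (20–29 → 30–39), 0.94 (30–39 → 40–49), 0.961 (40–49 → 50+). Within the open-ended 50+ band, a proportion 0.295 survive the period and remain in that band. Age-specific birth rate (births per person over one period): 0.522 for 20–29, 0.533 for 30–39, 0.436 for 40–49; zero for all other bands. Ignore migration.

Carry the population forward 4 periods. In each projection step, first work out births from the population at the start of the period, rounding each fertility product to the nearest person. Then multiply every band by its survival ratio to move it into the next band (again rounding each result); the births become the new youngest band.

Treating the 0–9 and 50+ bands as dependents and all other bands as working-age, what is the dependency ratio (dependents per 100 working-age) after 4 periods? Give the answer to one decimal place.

46.8

Period 1:
Births: 17500 × 0.522 = 9135  |  6300 × 0.533 = 3358  |  16700 × 0.436 = 7281 ⇒ total 19774
10–19: 8900 × 0.978 = 8704
20–29: 3600 × 0.957 = 3445
30–39: 17500 × 0.982 = 17185
40–49: 6300 × 0.94 = 5922
50+: 16700 × 0.961 + 13600 × 0.295 = 16049 + 4012 = 20061
→ [19774, 8704, 3445, 17185, 5922, 20061]
Period 2:
Births: 3445 × 0.522 = 1798  |  17185 × 0.533 = 9160  |  5922 × 0.436 = 2582 ⇒ total 13540
10–19: 19774 × 0.978 = 19339
20–29: 8704 × 0.957 = 8330
30–39: 3445 × 0.982 = 3383
40–49: 17185 × 0.94 = 16154
50+: 5922 × 0.961 + 20061 × 0.295 = 5691 + 5918 = 11609
→ [13540, 19339, 8330, 3383, 16154, 11609]
Period 3:
Births: 8330 × 0.522 = 4348  |  3383 × 0.533 = 1803  |  16154 × 0.436 = 7043 ⇒ total 13194
10–19: 13540 × 0.978 = 13242
20–29: 19339 × 0.957 = 18507
30–39: 8330 × 0.982 = 8180
40–49: 3383 × 0.94 = 3180
50+: 16154 × 0.961 + 11609 × 0.295 = 15524 + 3425 = 18949
→ [13194, 13242, 18507, 8180, 3180, 18949]
Period 4:
Births: 18507 × 0.522 = 9661  |  8180 × 0.533 = 4360  |  3180 × 0.436 = 1386 ⇒ total 15407
10–19: 13194 × 0.978 = 12904
20–29: 13242 × 0.957 = 12673
30–39: 18507 × 0.982 = 18174
40–49: 8180 × 0.94 = 7689
50+: 3180 × 0.961 + 18949 × 0.295 = 3056 + 5590 = 8646
→ [15407, 12904, 12673, 18174, 7689, 8646]
Dependents (band 0–9 + band 50+) = 15407 + 8646 = 24053; working-age = 51440; ratio = 24053/51440 × 100 = 46.8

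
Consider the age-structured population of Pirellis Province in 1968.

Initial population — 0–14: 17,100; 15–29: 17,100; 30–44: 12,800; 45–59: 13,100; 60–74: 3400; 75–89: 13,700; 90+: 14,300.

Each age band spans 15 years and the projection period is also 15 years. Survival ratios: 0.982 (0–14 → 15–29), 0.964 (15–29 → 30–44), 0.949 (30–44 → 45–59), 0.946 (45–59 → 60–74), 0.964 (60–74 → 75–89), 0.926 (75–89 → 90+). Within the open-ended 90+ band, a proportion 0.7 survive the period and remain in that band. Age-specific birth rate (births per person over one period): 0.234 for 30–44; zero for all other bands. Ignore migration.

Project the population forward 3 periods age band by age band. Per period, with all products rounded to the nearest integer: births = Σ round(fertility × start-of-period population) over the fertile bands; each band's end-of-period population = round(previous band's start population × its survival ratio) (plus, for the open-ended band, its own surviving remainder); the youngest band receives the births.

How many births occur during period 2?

3857

Numbering the groups 1..7 from youngest to oldest:
Period 1:
Births: 12800 × 0.234 = 2995
Group 2: 17100 × 0.982 = 16792
Group 3: 17100 × 0.964 = 16484
Group 4: 12800 × 0.949 = 12147
Group 5: 13100 × 0.946 = 12393
Group 6: 3400 × 0.964 = 3278
Group 7: 13700 × 0.926 + 14300 × 0.7 = 12686 + 10010 = 22696
Population now: 0–14=2995, 15–29=16792, 30–44=16484, 45–59=12147, 60–74=12393, 75–89=3278, 90+=22696
Period 2:
Births: 16484 × 0.234 = 3857
Group 2: 2995 × 0.982 = 2941
Group 3: 16792 × 0.964 = 16187
Group 4: 16484 × 0.949 = 15643
Group 5: 12147 × 0.946 = 11491
Group 6: 12393 × 0.964 = 11947
Group 7: 3278 × 0.926 + 22696 × 0.7 = 3035 + 15887 = 18922
Population now: 0–14=3857, 15–29=2941, 30–44=16187, 45–59=15643, 60–74=11491, 75–89=11947, 90+=18922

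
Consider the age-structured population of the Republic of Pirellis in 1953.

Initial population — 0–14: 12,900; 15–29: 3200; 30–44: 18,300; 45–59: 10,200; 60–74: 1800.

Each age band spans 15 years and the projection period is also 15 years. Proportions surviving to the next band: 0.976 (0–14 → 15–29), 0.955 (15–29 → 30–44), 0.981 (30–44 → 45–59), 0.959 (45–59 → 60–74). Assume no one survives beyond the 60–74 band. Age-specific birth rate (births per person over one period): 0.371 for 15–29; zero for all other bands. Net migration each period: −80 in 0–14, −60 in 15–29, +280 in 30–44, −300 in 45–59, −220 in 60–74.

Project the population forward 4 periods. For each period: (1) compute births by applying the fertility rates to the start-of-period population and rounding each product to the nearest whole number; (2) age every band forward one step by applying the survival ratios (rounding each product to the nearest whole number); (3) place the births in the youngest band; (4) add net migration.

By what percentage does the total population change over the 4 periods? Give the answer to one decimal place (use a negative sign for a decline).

— Period 1 —
Births: 3200 * 0.371 = 1187
15–29: 12900 * 0.976 = 12590
30–44: 3200 * 0.955 = 3056
45–59: 18300 * 0.981 = 17952
60–74: 10200 * 0.959 = 9782
Net migration: 0–14 − 80 → 1107; 15–29 − 60 → 12530; 30–44 + 280 → 3336; 45–59 − 300 → 17652; 60–74 − 220 → 9562
End of period: [1107, 12530, 3336, 17652, 9562]
— Period 2 —
Births: 12530 * 0.371 = 4649
15–29: 1107 * 0.976 = 1080
30–44: 12530 * 0.955 = 11966
45–59: 3336 * 0.981 = 3273
60–74: 17652 * 0.959 = 16928
Net migration: 0–14 − 80 → 4569; 15–29 − 60 → 1020; 30–44 + 280 → 12246; 45–59 − 300 → 2973; 60–74 − 220 → 16708
End of period: [4569, 1020, 12246, 2973, 16708]
— Period 3 —
Births: 1020 * 0.371 = 378
15–29: 4569 * 0.976 = 4459
30–44: 1020 * 0.955 = 974
45–59: 12246 * 0.981 = 12013
60–74: 2973 * 0.959 = 2851
Net migration: 0–14 − 80 → 298; 15–29 − 60 → 4399; 30–44 + 280 → 1254; 45–59 − 300 → 11713; 60–74 − 220 → 2631
End of period: [298, 4399, 1254, 11713, 2631]
— Period 4 —
Births: 4399 * 0.371 = 1632
15–29: 298 * 0.976 = 291
30–44: 4399 * 0.955 = 4201
45–59: 1254 * 0.981 = 1230
60–74: 11713 * 0.959 = 11233
Net migration: 0–14 − 80 → 1552; 15–29 − 60 → 231; 30–44 + 280 → 4481; 45–59 − 300 → 930; 60–74 − 220 → 11013
End of period: [1552, 231, 4481, 930, 11013]
Total: 46400 → 18207; change = -28193; percentage change = -60.8%

-60.8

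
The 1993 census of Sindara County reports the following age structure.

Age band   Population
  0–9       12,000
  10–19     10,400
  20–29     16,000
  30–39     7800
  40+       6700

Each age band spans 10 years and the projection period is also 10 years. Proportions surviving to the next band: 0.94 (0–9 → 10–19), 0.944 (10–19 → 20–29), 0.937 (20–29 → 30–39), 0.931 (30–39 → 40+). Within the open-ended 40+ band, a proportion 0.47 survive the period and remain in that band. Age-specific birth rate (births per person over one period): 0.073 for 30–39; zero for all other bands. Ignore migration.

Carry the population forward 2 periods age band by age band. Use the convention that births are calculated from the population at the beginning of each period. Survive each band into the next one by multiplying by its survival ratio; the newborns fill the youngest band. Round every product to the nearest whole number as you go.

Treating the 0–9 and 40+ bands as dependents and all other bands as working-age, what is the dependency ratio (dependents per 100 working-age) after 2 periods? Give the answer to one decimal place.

97.9

Period 1:
Births: 7800 × 0.073 = 569
10–19: 12000 × 0.94 = 11280
20–29: 10400 × 0.944 = 9818
30–39: 16000 × 0.937 = 14992
40+: 7800 × 0.931 + 6700 × 0.47 = 7262 + 3149 = 10411
Population now: 0–9=569, 10–19=11280, 20–29=9818, 30–39=14992, 40+=10411
Period 2:
Births: 14992 × 0.073 = 1094
10–19: 569 × 0.94 = 535
20–29: 11280 × 0.944 = 10648
30–39: 9818 × 0.937 = 9199
40+: 14992 × 0.931 + 10411 × 0.47 = 13958 + 4893 = 18851
Population now: 0–9=1094, 10–19=535, 20–29=10648, 30–39=9199, 40+=18851
Dependents (band 0–9 + band 40+) = 1094 + 18851 = 19945; working-age = 20382; ratio = 19945/20382 × 100 = 97.9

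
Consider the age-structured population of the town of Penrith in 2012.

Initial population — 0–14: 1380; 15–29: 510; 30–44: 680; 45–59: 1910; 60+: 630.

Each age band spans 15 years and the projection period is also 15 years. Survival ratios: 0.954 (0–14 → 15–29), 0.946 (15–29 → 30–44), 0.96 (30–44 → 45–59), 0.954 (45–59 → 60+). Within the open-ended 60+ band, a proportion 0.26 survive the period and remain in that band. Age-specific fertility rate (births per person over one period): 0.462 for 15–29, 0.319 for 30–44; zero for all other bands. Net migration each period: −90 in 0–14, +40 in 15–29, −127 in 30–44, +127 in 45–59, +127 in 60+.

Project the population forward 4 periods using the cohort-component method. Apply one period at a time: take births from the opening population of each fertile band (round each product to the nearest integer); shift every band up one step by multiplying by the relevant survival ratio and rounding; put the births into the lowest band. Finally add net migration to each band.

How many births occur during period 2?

740

Let band 1 be 0–14 through band 5 = 60+.
— Period 1 —
Births: 510 × 0.462 = 236, 680 × 0.319 = 217 — total 453
Band 2: 1380 × 0.954 = 1317
Band 3: 510 × 0.946 = 482
Band 4: 680 × 0.96 = 653
Band 5: 1910 × 0.954 + 630 × 0.26 = 1822 + 164 = 1986
Net migration: Band 1 − 90 → 363; Band 2 + 40 → 1357; Band 3 − 127 → 355; Band 4 + 127 → 780; Band 5 + 127 → 2113
Population now: 0–14=363, 15–29=1357, 30–44=355, 45–59=780, 60+=2113
— Period 2 —
Births: 1357 × 0.462 = 627, 355 × 0.319 = 113 — total 740
Band 2: 363 × 0.954 = 346
Band 3: 1357 × 0.946 = 1284
Band 4: 355 × 0.96 = 341
Band 5: 780 × 0.954 + 2113 × 0.26 = 744 + 549 = 1293
Net migration: Band 1 − 90 → 650; Band 2 + 40 → 386; Band 3 − 127 → 1157; Band 4 + 127 → 468; Band 5 + 127 → 1420
Population now: 0–14=650, 15–29=386, 30–44=1157, 45–59=468, 60+=1420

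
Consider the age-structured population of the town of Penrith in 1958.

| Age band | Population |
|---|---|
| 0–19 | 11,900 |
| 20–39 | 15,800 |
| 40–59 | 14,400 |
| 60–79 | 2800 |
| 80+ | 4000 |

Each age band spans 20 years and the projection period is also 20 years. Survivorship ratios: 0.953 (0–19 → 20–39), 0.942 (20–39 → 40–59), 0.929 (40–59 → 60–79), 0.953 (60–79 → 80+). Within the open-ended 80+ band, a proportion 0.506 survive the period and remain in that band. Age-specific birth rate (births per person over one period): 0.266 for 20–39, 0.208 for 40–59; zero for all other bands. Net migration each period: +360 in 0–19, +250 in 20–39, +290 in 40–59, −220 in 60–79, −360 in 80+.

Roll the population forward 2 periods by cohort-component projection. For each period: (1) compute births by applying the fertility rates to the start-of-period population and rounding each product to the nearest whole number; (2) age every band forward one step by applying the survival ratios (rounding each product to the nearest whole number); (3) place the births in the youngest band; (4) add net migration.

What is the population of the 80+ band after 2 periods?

— Period 1 —
Births: 15800 * 0.266 = 4203 ; 14400 * 0.208 = 2995 → 7198
20–39: 11900 * 0.953 = 11341
40–59: 15800 * 0.942 = 14884
60–79: 14400 * 0.929 = 13378
80+: 2800 * 0.953 + 4000 * 0.506 = 2668 + 2024 = 4692
Net migration: 0–19 + 360 → 7558; 20–39 + 250 → 11591; 40–59 + 290 → 15174; 60–79 − 220 → 13158; 80+ − 360 → 4332
→ [7558, 11591, 15174, 13158, 4332]
— Period 2 —
Births: 11591 * 0.266 = 3083 ; 15174 * 0.208 = 3156 → 6239
20–39: 7558 * 0.953 = 7203
40–59: 11591 * 0.942 = 10919
60–79: 15174 * 0.929 = 14097
80+: 13158 * 0.953 + 4332 * 0.506 = 12540 + 2192 = 14732
Net migration: 0–19 + 360 → 6599; 20–39 + 250 → 7453; 40–59 + 290 → 11209; 60–79 − 220 → 13877; 80+ − 360 → 14372
→ [6599, 7453, 11209, 13877, 14372]

14372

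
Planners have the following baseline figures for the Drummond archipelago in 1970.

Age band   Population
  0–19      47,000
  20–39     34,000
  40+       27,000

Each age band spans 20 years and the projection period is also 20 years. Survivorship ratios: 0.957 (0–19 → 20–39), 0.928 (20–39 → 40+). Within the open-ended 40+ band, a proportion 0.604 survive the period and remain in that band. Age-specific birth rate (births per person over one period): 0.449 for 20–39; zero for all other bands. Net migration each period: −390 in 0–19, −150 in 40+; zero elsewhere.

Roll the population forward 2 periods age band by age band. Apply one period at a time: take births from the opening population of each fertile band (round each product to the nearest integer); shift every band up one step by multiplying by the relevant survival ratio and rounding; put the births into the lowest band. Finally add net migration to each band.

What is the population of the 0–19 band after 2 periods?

Let group 1 be 0–19 through group 3 = 40+.
Period 1:
Births: 34000 × 0.449 = 15266
Group 2: 47000 × 0.957 = 44979
Group 3: 34000 × 0.928 + 27000 × 0.604 = 31552 + 16308 = 47860
Net migration: Group 1 − 390 → 14876; Group 3 − 150 → 47710
→ [14876, 44979, 47710]
Period 2:
Births: 44979 × 0.449 = 20196
Group 2: 14876 × 0.957 = 14236
Group 3: 44979 × 0.928 + 47710 × 0.604 = 41741 + 28817 = 70558
Net migration: Group 1 − 390 → 19806; Group 3 − 150 → 70408
→ [19806, 14236, 70408]

19806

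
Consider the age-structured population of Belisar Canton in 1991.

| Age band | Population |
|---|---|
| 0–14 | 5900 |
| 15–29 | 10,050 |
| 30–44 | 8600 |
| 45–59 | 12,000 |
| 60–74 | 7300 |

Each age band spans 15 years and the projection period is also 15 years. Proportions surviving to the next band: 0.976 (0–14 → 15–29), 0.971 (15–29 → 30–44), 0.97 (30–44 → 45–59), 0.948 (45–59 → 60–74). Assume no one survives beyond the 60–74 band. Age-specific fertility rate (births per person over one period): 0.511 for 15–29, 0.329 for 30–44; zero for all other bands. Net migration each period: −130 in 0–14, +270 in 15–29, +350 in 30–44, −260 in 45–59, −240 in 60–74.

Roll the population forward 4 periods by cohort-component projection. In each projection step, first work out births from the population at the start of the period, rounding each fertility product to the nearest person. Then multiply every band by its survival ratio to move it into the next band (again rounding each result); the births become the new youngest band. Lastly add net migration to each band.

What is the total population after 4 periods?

Let group 1 be 0–14 through group 5 = 60–74.
Period 1.
Births: 10050 × 0.511 = 5136 ; 8600 × 0.329 = 2829 ⇒ total 7965
Group 2: 5900 × 0.976 = 5758
Group 3: 10050 × 0.971 = 9759
Group 4: 8600 × 0.97 = 8342
Group 5: 12000 × 0.948 = 11376
Net migration: Group 1 − 130 → 7835; Group 2 + 270 → 6028; Group 3 + 350 → 10109; Group 4 − 260 → 8082; Group 5 − 240 → 11136
Giving 7835 / 6028 / 10109 / 8082 / 11136.
Period 2.
Births: 6028 × 0.511 = 3080 ; 10109 × 0.329 = 3326 ⇒ total 6406
Group 2: 7835 × 0.976 = 7647
Group 3: 6028 × 0.971 = 5853
Group 4: 10109 × 0.97 = 9806
Group 5: 8082 × 0.948 = 7662
Net migration: Group 1 − 130 → 6276; Group 2 + 270 → 7917; Group 3 + 350 → 6203; Group 4 − 260 → 9546; Group 5 − 240 → 7422
Giving 6276 / 7917 / 6203 / 9546 / 7422.
Period 3.
Births: 7917 × 0.511 = 4046 ; 6203 × 0.329 = 2041 ⇒ total 6087
Group 2: 6276 × 0.976 = 6125
Group 3: 7917 × 0.971 = 7687
Group 4: 6203 × 0.97 = 6017
Group 5: 9546 × 0.948 = 9050
Net migration: Group 1 − 130 → 5957; Group 2 + 270 → 6395; Group 3 + 350 → 8037; Group 4 − 260 → 5757; Group 5 − 240 → 8810
Giving 5957 / 6395 / 8037 / 5757 / 8810.
Period 4.
Births: 6395 × 0.511 = 3268 ; 8037 × 0.329 = 2644 ⇒ total 5912
Group 2: 5957 × 0.976 = 5814
Group 3: 6395 × 0.971 = 6210
Group 4: 8037 × 0.97 = 7796
Group 5: 5757 × 0.948 = 5458
Net migration: Group 1 − 130 → 5782; Group 2 + 270 → 6084; Group 3 + 350 → 6560; Group 4 − 260 → 7536; Group 5 − 240 → 5218
Giving 5782 / 6084 / 6560 / 7536 / 5218.
Total after period 4: 5782 + 6084 + 6560 + 7536 + 5218 = 31180

31180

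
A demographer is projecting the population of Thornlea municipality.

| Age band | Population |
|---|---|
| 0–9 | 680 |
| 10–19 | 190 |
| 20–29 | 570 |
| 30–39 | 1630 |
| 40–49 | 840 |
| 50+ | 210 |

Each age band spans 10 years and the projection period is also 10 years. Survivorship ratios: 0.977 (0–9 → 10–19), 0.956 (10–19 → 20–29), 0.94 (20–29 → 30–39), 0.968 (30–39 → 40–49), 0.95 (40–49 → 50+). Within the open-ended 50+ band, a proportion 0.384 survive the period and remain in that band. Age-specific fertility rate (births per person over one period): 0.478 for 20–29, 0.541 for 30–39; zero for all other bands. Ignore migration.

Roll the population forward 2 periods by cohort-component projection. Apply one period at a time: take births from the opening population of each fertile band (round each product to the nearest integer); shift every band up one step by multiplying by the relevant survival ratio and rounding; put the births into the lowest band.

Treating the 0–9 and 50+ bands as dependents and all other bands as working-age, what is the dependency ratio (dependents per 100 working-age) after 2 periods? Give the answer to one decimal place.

90.3

— Period 1 —
Births: 570 × 0.478 = 272 ; 1630 × 0.541 = 882 → 1154
10–19: 680 × 0.977 = 664
20–29: 190 × 0.956 = 182
30–39: 570 × 0.94 = 536
40–49: 1630 × 0.968 = 1578
50+: 840 × 0.95 + 210 × 0.384 = 798 + 81 = 879
Population now: 0–9=1154, 10–19=664, 20–29=182, 30–39=536, 40–49=1578, 50+=879
— Period 2 —
Births: 182 × 0.478 = 87 ; 536 × 0.541 = 290 → 377
10–19: 1154 × 0.977 = 1127
20–29: 664 × 0.956 = 635
30–39: 182 × 0.94 = 171
40–49: 536 × 0.968 = 519
50+: 1578 × 0.95 + 879 × 0.384 = 1499 + 338 = 1837
Population now: 0–9=377, 10–19=1127, 20–29=635, 30–39=171, 40–49=519, 50+=1837
Dependents (band 0–9 + band 50+) = 377 + 1837 = 2214; working-age = 2452; ratio = 2214/2452 × 100 = 90.3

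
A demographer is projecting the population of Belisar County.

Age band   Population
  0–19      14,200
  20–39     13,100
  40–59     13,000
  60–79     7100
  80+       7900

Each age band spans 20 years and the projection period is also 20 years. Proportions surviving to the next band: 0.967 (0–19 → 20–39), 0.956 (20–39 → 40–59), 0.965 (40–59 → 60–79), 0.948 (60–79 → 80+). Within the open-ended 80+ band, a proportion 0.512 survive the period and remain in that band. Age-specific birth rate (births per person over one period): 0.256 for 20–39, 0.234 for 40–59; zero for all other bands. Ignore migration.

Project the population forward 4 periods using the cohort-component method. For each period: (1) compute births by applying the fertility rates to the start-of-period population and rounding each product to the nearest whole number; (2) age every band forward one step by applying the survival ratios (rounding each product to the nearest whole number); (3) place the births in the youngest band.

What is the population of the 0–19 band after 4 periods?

2980

Numbering the bands 1..5 from youngest to oldest:
— Period 1 —
Births: 13100 × 0.256 = 3354, 13000 × 0.234 = 3042 — total 6396
Band 2: 14200 × 0.967 = 13731
Band 3: 13100 × 0.956 = 12524
Band 4: 13000 × 0.965 = 12545
Band 5: 7100 × 0.948 + 7900 × 0.512 = 6731 + 4045 = 10776
End of period: [6396, 13731, 12524, 12545, 10776]
— Period 2 —
Births: 13731 × 0.256 = 3515, 12524 × 0.234 = 2931 — total 6446
Band 2: 6396 × 0.967 = 6185
Band 3: 13731 × 0.956 = 13127
Band 4: 12524 × 0.965 = 12086
Band 5: 12545 × 0.948 + 10776 × 0.512 = 11893 + 5517 = 17410
End of period: [6446, 6185, 13127, 12086, 17410]
— Period 3 —
Births: 6185 × 0.256 = 1583, 13127 × 0.234 = 3072 — total 4655
Band 2: 6446 × 0.967 = 6233
Band 3: 6185 × 0.956 = 5913
Band 4: 13127 × 0.965 = 12668
Band 5: 12086 × 0.948 + 17410 × 0.512 = 11458 + 8914 = 20372
End of period: [4655, 6233, 5913, 12668, 20372]
— Period 4 —
Births: 6233 × 0.256 = 1596, 5913 × 0.234 = 1384 — total 2980
Band 2: 4655 × 0.967 = 4501
Band 3: 6233 × 0.956 = 5959
Band 4: 5913 × 0.965 = 5706
Band 5: 12668 × 0.948 + 20372 × 0.512 = 12009 + 10430 = 22439
End of period: [2980, 4501, 5959, 5706, 22439]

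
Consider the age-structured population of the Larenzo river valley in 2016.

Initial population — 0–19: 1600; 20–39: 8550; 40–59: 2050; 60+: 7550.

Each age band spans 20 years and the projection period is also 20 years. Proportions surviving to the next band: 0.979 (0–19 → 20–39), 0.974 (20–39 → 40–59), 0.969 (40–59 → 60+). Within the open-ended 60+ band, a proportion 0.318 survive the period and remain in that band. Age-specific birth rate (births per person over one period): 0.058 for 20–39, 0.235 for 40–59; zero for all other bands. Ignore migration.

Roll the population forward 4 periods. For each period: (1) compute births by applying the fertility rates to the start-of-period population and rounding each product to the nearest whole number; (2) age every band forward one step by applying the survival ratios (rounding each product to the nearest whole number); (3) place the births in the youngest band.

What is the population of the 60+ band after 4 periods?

Numbering the bands 1..4 from youngest to oldest:
Period 1.
Births: 8550 * 0.058 = 496 ; 2050 * 0.235 = 482 — total 978
Band 2: 1600 * 0.979 = 1566
Band 3: 8550 * 0.974 = 8328
Band 4: 2050 * 0.969 + 7550 * 0.318 = 1986 + 2401 = 4387
→ [978, 1566, 8328, 4387]
Period 2.
Births: 1566 * 0.058 = 91 ; 8328 * 0.235 = 1957 — total 2048
Band 2: 978 * 0.979 = 957
Band 3: 1566 * 0.974 = 1525
Band 4: 8328 * 0.969 + 4387 * 0.318 = 8070 + 1395 = 9465
→ [2048, 957, 1525, 9465]
Period 3.
Births: 957 * 0.058 = 56 ; 1525 * 0.235 = 358 — total 414
Band 2: 2048 * 0.979 = 2005
Band 3: 957 * 0.974 = 932
Band 4: 1525 * 0.969 + 9465 * 0.318 = 1478 + 3010 = 4488
→ [414, 2005, 932, 4488]
Period 4.
Births: 2005 * 0.058 = 116 ; 932 * 0.235 = 219 — total 335
Band 2: 414 * 0.979 = 405
Band 3: 2005 * 0.974 = 1953
Band 4: 932 * 0.969 + 4488 * 0.318 = 903 + 1427 = 2330
→ [335, 405, 1953, 2330]

2330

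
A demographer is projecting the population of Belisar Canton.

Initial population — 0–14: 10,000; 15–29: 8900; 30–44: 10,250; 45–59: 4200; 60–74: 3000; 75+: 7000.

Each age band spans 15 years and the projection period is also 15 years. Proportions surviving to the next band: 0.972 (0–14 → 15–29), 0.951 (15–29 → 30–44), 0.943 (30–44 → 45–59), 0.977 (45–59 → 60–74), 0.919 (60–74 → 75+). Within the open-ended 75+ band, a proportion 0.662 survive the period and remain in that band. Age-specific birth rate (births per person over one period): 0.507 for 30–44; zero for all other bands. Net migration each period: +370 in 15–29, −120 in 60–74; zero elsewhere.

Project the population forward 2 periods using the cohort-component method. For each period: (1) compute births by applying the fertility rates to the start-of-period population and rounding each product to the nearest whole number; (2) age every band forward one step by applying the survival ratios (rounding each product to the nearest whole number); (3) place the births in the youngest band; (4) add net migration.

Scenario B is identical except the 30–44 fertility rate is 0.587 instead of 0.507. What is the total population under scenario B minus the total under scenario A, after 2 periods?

Numbering the bands 1..6 from youngest to oldest:
Period 1.
Births: 10250 × 0.507 = 5197
Band 2: 10000 × 0.972 = 9720
Band 3: 8900 × 0.951 = 8464
Band 4: 10250 × 0.943 = 9666
Band 5: 4200 × 0.977 = 4103
Band 6: 3000 × 0.919 + 7000 × 0.662 = 2757 + 4634 = 7391
Net migration: Band 2 + 370 → 10090; Band 5 − 120 → 3983
End of period: [5197, 10090, 8464, 9666, 3983, 7391]
Period 2.
Births: 8464 × 0.507 = 4291
Band 2: 5197 × 0.972 = 5051
Band 3: 10090 × 0.951 = 9596
Band 4: 8464 × 0.943 = 7982
Band 5: 9666 × 0.977 = 9444
Band 6: 3983 × 0.919 + 7391 × 0.662 = 3660 + 4893 = 8553
Net migration: Band 2 + 370 → 5421; Band 5 − 120 → 9324
End of period: [4291, 5421, 9596, 7982, 9324, 8553]
Scenario A total after 2 periods: 45167
Scenario B projection —
Period 1.
Births: 10250 × 0.587 = 6017
Band 2: 10000 × 0.972 = 9720
Band 3: 8900 × 0.951 = 8464
Band 4: 10250 × 0.943 = 9666
Band 5: 4200 × 0.977 = 4103
Band 6: 3000 × 0.919 + 7000 × 0.662 = 2757 + 4634 = 7391
Net migration: Band 2 + 370 → 10090; Band 5 − 120 → 3983
End of period: [6017, 10090, 8464, 9666, 3983, 7391]
Period 2.
Births: 8464 × 0.587 = 4968
Band 2: 6017 × 0.972 = 5849
Band 3: 10090 × 0.951 = 9596
Band 4: 8464 × 0.943 = 7982
Band 5: 9666 × 0.977 = 9444
Band 6: 3983 × 0.919 + 7391 × 0.662 = 3660 + 4893 = 8553
Net migration: Band 2 + 370 → 6219; Band 5 − 120 → 9324
End of period: [4968, 6219, 9596, 7982, 9324, 8553]
Scenario B total after 2 periods: 46642
Difference B − A = 46642 − 45167 = 1475

1475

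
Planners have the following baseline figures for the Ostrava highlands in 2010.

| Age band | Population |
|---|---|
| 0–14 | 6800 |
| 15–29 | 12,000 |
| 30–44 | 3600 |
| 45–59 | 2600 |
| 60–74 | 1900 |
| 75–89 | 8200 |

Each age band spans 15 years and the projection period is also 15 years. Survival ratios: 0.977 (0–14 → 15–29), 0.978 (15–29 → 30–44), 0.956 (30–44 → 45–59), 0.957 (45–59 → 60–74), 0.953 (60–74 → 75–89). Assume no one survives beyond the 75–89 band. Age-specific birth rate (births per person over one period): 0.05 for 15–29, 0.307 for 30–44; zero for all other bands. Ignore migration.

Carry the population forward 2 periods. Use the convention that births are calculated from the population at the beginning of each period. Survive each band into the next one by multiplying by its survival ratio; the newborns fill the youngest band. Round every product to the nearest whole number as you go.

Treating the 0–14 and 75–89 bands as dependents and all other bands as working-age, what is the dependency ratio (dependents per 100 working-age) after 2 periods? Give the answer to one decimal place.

27.8

After projecting period 1:
Births: 12000 × 0.05 = 600 ; 3600 × 0.307 = 1105 → 1705
15–29: 6800 × 0.977 = 6644
30–44: 12000 × 0.978 = 11736
45–59: 3600 × 0.956 = 3442
60–74: 2600 × 0.957 = 2488
75–89: 1900 × 0.953 = 1811
→ [1705, 6644, 11736, 3442, 2488, 1811]
After projecting period 2:
Births: 6644 × 0.05 = 332 ; 11736 × 0.307 = 3603 → 3935
15–29: 1705 × 0.977 = 1666
30–44: 6644 × 0.978 = 6498
45–59: 11736 × 0.956 = 11220
60–74: 3442 × 0.957 = 3294
75–89: 2488 × 0.953 = 2371
→ [3935, 1666, 6498, 11220, 3294, 2371]
Dependents (band 0–14 + band 75–89) = 3935 + 2371 = 6306; working-age = 22678; ratio = 6306/22678 × 100 = 27.8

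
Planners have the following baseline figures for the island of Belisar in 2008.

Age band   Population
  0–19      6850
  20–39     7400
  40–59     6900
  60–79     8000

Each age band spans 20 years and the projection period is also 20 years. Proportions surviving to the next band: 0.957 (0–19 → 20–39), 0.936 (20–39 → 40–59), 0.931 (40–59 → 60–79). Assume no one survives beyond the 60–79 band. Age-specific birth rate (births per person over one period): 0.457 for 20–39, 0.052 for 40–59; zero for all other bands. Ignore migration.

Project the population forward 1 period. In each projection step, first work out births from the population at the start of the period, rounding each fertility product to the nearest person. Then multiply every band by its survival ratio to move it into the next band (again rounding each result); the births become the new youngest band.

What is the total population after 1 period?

— Period 1 —
Births: 7400 * 0.457 = 3382  |  6900 * 0.052 = 359 ⇒ total 3741
20–39: 6850 * 0.957 = 6555
40–59: 7400 * 0.936 = 6926
60–79: 6900 * 0.931 = 6424
Giving 3741 / 6555 / 6926 / 6424.
Total after period 1: 3741 + 6555 + 6926 + 6424 = 23646

23646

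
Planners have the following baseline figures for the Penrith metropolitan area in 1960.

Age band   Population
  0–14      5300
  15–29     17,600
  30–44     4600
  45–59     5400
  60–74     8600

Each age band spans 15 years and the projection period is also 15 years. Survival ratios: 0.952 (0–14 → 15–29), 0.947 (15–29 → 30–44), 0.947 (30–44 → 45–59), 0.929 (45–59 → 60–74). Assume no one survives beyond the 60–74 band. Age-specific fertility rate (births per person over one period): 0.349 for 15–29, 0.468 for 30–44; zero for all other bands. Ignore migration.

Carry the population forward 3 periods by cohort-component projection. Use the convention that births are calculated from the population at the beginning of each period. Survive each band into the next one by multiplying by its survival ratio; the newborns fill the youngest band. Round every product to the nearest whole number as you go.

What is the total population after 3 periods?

Call the bands 1 to 5, youngest first.
After projecting period 1:
Births: 17600 × 0.349 = 6142  |  4600 × 0.468 = 2153 ⇒ total 8295
Band 2: 5300 × 0.952 = 5046
Band 3: 17600 × 0.947 = 16667
Band 4: 4600 × 0.947 = 4356
Band 5: 5400 × 0.929 = 5017
→ [8295, 5046, 16667, 4356, 5017]
After projecting period 2:
Births: 5046 × 0.349 = 1761  |  16667 × 0.468 = 7800 ⇒ total 9561
Band 2: 8295 × 0.952 = 7897
Band 3: 5046 × 0.947 = 4779
Band 4: 16667 × 0.947 = 15784
Band 5: 4356 × 0.929 = 4047
→ [9561, 7897, 4779, 15784, 4047]
After projecting period 3:
Births: 7897 × 0.349 = 2756  |  4779 × 0.468 = 2237 ⇒ total 4993
Band 2: 9561 × 0.952 = 9102
Band 3: 7897 × 0.947 = 7478
Band 4: 4779 × 0.947 = 4526
Band 5: 15784 × 0.929 = 14663
→ [4993, 9102, 7478, 4526, 14663]
Total after period 3: 4993 + 9102 + 7478 + 4526 + 14663 = 40762

40762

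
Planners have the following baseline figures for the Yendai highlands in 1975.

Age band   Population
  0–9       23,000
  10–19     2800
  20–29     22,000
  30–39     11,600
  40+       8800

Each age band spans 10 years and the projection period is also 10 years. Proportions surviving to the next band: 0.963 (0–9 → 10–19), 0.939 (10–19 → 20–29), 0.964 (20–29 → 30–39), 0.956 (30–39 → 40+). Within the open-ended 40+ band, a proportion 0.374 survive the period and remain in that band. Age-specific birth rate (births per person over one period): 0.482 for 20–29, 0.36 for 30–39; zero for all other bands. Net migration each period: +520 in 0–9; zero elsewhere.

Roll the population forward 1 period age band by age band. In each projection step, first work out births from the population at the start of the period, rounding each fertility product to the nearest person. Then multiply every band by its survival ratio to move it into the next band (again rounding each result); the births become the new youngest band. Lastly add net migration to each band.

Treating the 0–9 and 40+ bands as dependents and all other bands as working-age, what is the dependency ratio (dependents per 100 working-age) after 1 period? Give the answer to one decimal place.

64.5

[period 1]
Births: 22000 * 0.482 = 10604, 11600 * 0.36 = 4176 → 14780
10–19: 23000 * 0.963 = 22149
20–29: 2800 * 0.939 = 2629
30–39: 22000 * 0.964 = 21208
40+: 11600 * 0.956 + 8800 * 0.374 = 11090 + 3291 = 14381
Net migration: 0–9 + 520 → 15300
End of period: [15300, 22149, 2629, 21208, 14381]
Dependents (band 0–9 + band 40+) = 15300 + 14381 = 29681; working-age = 45986; ratio = 29681/45986 × 100 = 64.5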